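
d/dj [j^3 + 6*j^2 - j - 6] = 3*j^2 + 12*j - 1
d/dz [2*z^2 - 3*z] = 4*z - 3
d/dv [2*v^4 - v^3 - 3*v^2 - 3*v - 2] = 8*v^3 - 3*v^2 - 6*v - 3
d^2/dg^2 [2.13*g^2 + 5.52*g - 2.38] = 4.26000000000000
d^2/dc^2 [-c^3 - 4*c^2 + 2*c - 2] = -6*c - 8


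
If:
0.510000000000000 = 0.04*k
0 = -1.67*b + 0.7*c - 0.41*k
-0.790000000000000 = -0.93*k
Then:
No Solution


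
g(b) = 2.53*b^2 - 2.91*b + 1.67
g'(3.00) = 12.27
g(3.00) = 15.71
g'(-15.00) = -78.81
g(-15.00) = 614.57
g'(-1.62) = -11.11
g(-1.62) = 13.02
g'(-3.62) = -21.23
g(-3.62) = 45.36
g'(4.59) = 20.32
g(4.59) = 41.62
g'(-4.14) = -23.86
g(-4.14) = 57.08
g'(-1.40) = -9.99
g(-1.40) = 10.70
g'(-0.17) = -3.77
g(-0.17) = 2.24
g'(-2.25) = -14.30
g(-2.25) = 21.03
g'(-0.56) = -5.74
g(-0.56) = 4.09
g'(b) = 5.06*b - 2.91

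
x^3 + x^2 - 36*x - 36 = (x - 6)*(x + 1)*(x + 6)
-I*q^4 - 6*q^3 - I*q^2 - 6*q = q*(q - 6*I)*(q - I)*(-I*q + 1)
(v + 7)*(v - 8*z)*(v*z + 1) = v^3*z - 8*v^2*z^2 + 7*v^2*z + v^2 - 56*v*z^2 - 8*v*z + 7*v - 56*z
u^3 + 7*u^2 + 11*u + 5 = (u + 1)^2*(u + 5)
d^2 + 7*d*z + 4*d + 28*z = (d + 4)*(d + 7*z)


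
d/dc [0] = 0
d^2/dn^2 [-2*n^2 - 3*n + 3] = -4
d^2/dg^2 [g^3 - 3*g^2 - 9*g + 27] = 6*g - 6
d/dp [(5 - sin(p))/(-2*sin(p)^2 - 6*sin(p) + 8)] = (-sin(p)^2 + 10*sin(p) + 11)*cos(p)/(2*(sin(p)^2 + 3*sin(p) - 4)^2)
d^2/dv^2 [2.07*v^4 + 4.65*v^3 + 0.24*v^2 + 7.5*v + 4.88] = 24.84*v^2 + 27.9*v + 0.48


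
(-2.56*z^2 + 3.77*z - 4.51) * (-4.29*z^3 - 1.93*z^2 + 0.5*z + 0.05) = 10.9824*z^5 - 11.2325*z^4 + 10.7918*z^3 + 10.4613*z^2 - 2.0665*z - 0.2255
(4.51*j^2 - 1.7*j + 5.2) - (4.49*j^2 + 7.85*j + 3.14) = 0.0199999999999996*j^2 - 9.55*j + 2.06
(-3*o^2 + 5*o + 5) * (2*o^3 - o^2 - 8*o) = -6*o^5 + 13*o^4 + 29*o^3 - 45*o^2 - 40*o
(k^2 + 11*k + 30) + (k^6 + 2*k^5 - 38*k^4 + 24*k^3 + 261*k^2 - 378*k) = k^6 + 2*k^5 - 38*k^4 + 24*k^3 + 262*k^2 - 367*k + 30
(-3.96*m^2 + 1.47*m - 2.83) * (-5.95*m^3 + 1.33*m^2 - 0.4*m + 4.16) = 23.562*m^5 - 14.0133*m^4 + 20.3776*m^3 - 20.8255*m^2 + 7.2472*m - 11.7728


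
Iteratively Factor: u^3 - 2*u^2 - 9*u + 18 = (u - 3)*(u^2 + u - 6) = (u - 3)*(u + 3)*(u - 2)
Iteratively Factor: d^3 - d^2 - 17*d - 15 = (d + 1)*(d^2 - 2*d - 15) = (d - 5)*(d + 1)*(d + 3)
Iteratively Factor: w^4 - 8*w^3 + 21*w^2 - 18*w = (w - 2)*(w^3 - 6*w^2 + 9*w) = (w - 3)*(w - 2)*(w^2 - 3*w) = (w - 3)^2*(w - 2)*(w)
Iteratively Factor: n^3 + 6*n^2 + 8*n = (n + 4)*(n^2 + 2*n) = n*(n + 4)*(n + 2)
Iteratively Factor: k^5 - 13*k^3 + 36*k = (k + 2)*(k^4 - 2*k^3 - 9*k^2 + 18*k) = (k + 2)*(k + 3)*(k^3 - 5*k^2 + 6*k) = (k - 3)*(k + 2)*(k + 3)*(k^2 - 2*k) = (k - 3)*(k - 2)*(k + 2)*(k + 3)*(k)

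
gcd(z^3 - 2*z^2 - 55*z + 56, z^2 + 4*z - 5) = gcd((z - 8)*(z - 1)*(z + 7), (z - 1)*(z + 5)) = z - 1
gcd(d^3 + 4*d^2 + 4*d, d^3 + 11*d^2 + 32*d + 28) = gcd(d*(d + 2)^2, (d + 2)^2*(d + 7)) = d^2 + 4*d + 4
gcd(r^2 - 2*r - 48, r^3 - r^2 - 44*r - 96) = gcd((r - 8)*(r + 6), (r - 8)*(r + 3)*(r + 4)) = r - 8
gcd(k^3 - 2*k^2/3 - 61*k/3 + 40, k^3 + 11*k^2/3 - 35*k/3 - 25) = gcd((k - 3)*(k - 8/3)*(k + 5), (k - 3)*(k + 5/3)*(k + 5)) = k^2 + 2*k - 15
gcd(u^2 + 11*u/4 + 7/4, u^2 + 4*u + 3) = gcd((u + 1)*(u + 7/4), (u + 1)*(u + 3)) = u + 1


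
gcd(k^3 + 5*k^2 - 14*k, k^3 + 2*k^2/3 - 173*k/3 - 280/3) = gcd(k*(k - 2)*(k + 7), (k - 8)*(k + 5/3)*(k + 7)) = k + 7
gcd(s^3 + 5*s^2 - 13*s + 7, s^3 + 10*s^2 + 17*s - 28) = s^2 + 6*s - 7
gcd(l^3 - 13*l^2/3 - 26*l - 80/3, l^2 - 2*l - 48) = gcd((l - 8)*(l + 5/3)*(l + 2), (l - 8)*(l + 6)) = l - 8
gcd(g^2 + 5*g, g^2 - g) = g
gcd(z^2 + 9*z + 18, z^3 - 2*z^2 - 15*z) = z + 3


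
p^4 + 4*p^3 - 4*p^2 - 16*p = p*(p - 2)*(p + 2)*(p + 4)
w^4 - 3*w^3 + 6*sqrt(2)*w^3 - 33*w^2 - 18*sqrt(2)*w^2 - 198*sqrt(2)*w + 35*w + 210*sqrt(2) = (w - 7)*(w - 1)*(w + 5)*(w + 6*sqrt(2))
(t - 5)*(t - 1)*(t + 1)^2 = t^4 - 4*t^3 - 6*t^2 + 4*t + 5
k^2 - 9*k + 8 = (k - 8)*(k - 1)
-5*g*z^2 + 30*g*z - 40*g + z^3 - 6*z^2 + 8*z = (-5*g + z)*(z - 4)*(z - 2)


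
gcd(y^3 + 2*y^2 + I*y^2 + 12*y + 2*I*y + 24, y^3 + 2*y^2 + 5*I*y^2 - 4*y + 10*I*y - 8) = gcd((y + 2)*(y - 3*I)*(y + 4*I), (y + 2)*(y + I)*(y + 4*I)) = y^2 + y*(2 + 4*I) + 8*I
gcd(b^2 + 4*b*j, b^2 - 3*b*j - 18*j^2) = 1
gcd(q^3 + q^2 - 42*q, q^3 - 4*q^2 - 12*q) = q^2 - 6*q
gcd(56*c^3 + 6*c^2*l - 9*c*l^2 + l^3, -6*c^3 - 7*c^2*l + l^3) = 2*c + l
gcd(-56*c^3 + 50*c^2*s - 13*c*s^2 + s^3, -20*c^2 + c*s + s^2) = -4*c + s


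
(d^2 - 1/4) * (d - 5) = d^3 - 5*d^2 - d/4 + 5/4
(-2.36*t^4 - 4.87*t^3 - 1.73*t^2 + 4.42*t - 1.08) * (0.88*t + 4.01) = -2.0768*t^5 - 13.7492*t^4 - 21.0511*t^3 - 3.0477*t^2 + 16.7738*t - 4.3308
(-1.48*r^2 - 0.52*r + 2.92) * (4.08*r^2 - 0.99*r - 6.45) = -6.0384*r^4 - 0.6564*r^3 + 21.9744*r^2 + 0.4632*r - 18.834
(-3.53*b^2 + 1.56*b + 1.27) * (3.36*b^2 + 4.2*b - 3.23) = -11.8608*b^4 - 9.5844*b^3 + 22.2211*b^2 + 0.2952*b - 4.1021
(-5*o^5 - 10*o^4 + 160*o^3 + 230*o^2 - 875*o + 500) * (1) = -5*o^5 - 10*o^4 + 160*o^3 + 230*o^2 - 875*o + 500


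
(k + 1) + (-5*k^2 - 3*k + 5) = -5*k^2 - 2*k + 6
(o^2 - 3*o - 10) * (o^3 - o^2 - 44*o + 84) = o^5 - 4*o^4 - 51*o^3 + 226*o^2 + 188*o - 840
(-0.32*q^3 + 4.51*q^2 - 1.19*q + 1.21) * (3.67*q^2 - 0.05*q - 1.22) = -1.1744*q^5 + 16.5677*q^4 - 4.2024*q^3 - 1.002*q^2 + 1.3913*q - 1.4762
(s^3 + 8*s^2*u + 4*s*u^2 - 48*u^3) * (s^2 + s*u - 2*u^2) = s^5 + 9*s^4*u + 10*s^3*u^2 - 60*s^2*u^3 - 56*s*u^4 + 96*u^5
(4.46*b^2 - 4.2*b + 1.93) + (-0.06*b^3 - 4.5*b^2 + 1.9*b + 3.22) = -0.06*b^3 - 0.04*b^2 - 2.3*b + 5.15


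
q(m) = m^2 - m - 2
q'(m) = 2*m - 1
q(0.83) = -2.14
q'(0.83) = 0.66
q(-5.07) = 28.77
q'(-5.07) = -11.14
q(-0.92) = -0.23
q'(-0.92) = -2.84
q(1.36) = -1.51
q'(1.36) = 1.72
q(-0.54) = -1.17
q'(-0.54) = -2.08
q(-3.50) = 13.75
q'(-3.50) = -8.00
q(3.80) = 8.64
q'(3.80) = 6.60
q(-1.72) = 2.68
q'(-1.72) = -4.44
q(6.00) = 28.00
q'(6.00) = 11.00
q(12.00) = 130.00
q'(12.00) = 23.00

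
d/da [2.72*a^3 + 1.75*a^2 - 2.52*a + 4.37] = 8.16*a^2 + 3.5*a - 2.52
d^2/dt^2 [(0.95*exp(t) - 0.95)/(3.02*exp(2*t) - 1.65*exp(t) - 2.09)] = (8.66438*exp(4*t) - 29.92367*exp(3*t) + 50.17881*exp(2*t) - 29.84729*exp(t) + 7.42577)*exp(t)/(27.543608*exp(6*t) - 45.14598*exp(5*t) - 32.519058*exp(4*t) + 57.994695*exp(3*t) + 22.504911*exp(2*t) - 21.622095*exp(t) - 9.129329)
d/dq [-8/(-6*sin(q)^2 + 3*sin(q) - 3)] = 8*(1 - 4*sin(q))*cos(q)/(3*(-sin(q) - cos(2*q) + 2)^2)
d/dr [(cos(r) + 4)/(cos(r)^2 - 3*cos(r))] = (sin(r) - 12*sin(r)/cos(r)^2 + 8*tan(r))/(cos(r) - 3)^2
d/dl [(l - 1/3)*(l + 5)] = 2*l + 14/3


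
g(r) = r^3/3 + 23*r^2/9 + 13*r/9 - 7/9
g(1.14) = 4.68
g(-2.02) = 3.98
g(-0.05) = -0.84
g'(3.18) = 27.81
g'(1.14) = 8.57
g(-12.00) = -226.11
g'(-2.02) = -4.80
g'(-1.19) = -3.22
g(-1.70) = 2.51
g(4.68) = 96.12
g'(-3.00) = -4.89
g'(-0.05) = 1.19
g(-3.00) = 8.89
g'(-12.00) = 84.11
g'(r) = r^2 + 46*r/9 + 13/9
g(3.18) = 40.38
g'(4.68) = 47.27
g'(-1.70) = -4.35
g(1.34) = 6.55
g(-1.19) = 0.56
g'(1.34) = 10.09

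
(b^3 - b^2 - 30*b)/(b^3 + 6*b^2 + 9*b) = (b^2 - b - 30)/(b^2 + 6*b + 9)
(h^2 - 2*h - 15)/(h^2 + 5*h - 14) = (h^2 - 2*h - 15)/(h^2 + 5*h - 14)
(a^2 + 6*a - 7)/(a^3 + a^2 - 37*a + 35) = 1/(a - 5)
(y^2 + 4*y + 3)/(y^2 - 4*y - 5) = (y + 3)/(y - 5)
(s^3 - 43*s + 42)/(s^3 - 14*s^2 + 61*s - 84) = (s^3 - 43*s + 42)/(s^3 - 14*s^2 + 61*s - 84)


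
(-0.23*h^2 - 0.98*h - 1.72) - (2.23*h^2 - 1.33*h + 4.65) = -2.46*h^2 + 0.35*h - 6.37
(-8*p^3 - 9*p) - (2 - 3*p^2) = -8*p^3 + 3*p^2 - 9*p - 2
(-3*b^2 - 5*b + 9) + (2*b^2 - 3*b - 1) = -b^2 - 8*b + 8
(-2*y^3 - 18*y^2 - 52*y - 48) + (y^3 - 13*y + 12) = -y^3 - 18*y^2 - 65*y - 36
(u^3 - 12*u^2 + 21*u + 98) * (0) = 0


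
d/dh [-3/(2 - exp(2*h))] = -6*exp(2*h)/(exp(2*h) - 2)^2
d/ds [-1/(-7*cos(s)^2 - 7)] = 4*sin(2*s)/(7*(cos(2*s) + 3)^2)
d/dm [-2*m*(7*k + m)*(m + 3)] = -28*k*m - 42*k - 6*m^2 - 12*m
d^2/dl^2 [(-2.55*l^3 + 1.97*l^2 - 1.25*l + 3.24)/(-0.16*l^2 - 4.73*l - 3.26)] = (-1.11022302462516e-16*l^5 + 114.487422*l^3 + 241.590588*l^2 + 143.978088*l - 222.018668)/(0.004096*l^6 + 0.363264*l^5 + 10.98936*l^4 + 120.626825*l^3 + 223.90821*l^2 + 150.805644*l + 34.645976)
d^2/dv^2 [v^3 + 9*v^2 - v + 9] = 6*v + 18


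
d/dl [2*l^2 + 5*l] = 4*l + 5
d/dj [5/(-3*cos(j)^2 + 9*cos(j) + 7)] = 15*(3 - 2*cos(j))*sin(j)/(-3*cos(j)^2 + 9*cos(j) + 7)^2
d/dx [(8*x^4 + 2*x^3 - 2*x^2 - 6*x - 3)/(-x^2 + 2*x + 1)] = 2*x*(-8*x^4 + 23*x^3 + 20*x^2 - 2*x - 5)/(x^4 - 4*x^3 + 2*x^2 + 4*x + 1)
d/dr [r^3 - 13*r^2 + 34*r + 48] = 3*r^2 - 26*r + 34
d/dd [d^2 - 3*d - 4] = 2*d - 3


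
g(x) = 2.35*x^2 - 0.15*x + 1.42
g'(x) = 4.7*x - 0.15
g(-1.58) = 7.52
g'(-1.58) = -7.58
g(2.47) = 15.39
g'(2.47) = 11.46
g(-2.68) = 18.70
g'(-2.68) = -12.75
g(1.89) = 9.53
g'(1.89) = 8.73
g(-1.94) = 10.56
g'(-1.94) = -9.27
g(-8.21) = 161.05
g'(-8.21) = -38.74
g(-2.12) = 12.30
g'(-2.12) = -10.11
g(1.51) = 6.55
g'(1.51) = 6.95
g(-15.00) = 532.42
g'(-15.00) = -70.65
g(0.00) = 1.42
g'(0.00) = -0.15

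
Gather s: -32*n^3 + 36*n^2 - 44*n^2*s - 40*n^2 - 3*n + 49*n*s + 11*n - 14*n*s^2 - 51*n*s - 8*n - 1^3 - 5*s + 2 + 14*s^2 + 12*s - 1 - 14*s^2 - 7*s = -32*n^3 - 4*n^2 - 14*n*s^2 + s*(-44*n^2 - 2*n)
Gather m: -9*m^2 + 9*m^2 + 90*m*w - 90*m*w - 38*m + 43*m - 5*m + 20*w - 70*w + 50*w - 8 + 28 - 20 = 0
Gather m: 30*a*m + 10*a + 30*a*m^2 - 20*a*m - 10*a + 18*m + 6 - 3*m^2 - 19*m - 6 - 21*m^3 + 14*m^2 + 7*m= -21*m^3 + m^2*(30*a + 11) + m*(10*a + 6)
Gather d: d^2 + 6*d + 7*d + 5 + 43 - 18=d^2 + 13*d + 30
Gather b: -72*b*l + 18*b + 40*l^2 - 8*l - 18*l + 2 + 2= b*(18 - 72*l) + 40*l^2 - 26*l + 4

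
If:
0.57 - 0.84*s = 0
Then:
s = 0.68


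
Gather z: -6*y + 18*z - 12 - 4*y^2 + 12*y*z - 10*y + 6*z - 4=-4*y^2 - 16*y + z*(12*y + 24) - 16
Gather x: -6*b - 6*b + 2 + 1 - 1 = 2 - 12*b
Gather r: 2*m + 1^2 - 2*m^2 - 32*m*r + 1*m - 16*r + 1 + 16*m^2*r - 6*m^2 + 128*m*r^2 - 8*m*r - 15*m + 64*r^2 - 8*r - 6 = -8*m^2 - 12*m + r^2*(128*m + 64) + r*(16*m^2 - 40*m - 24) - 4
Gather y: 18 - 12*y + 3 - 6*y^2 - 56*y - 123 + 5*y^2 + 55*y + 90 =-y^2 - 13*y - 12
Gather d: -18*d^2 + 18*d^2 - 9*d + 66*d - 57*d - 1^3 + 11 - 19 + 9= 0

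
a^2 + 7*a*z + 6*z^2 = (a + z)*(a + 6*z)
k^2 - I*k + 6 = (k - 3*I)*(k + 2*I)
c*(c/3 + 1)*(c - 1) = c^3/3 + 2*c^2/3 - c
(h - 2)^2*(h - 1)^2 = h^4 - 6*h^3 + 13*h^2 - 12*h + 4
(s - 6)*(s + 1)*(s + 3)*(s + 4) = s^4 + 2*s^3 - 29*s^2 - 102*s - 72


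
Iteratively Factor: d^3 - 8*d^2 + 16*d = (d - 4)*(d^2 - 4*d) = d*(d - 4)*(d - 4)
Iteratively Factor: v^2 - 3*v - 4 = (v + 1)*(v - 4)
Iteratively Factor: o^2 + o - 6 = (o - 2)*(o + 3)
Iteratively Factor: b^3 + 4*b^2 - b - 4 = (b + 1)*(b^2 + 3*b - 4) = (b + 1)*(b + 4)*(b - 1)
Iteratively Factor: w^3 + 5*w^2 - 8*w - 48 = (w + 4)*(w^2 + w - 12) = (w - 3)*(w + 4)*(w + 4)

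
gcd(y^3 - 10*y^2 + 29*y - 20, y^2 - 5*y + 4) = y^2 - 5*y + 4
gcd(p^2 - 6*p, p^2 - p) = p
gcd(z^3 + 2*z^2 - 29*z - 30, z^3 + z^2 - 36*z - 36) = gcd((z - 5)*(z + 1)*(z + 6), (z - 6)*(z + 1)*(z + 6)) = z^2 + 7*z + 6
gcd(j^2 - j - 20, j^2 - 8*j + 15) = j - 5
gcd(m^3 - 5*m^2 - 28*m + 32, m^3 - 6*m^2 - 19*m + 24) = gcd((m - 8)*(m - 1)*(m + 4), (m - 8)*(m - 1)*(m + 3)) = m^2 - 9*m + 8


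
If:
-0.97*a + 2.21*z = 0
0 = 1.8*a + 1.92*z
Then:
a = 0.00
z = 0.00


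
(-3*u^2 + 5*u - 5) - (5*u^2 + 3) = -8*u^2 + 5*u - 8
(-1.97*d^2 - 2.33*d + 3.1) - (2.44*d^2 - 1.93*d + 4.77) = -4.41*d^2 - 0.4*d - 1.67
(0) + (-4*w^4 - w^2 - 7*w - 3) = -4*w^4 - w^2 - 7*w - 3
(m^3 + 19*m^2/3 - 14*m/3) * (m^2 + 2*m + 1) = m^5 + 25*m^4/3 + 9*m^3 - 3*m^2 - 14*m/3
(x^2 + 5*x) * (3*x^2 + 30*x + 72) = 3*x^4 + 45*x^3 + 222*x^2 + 360*x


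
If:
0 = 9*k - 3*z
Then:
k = z/3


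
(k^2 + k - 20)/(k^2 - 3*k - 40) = (k - 4)/(k - 8)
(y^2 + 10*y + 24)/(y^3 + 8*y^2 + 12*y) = (y + 4)/(y*(y + 2))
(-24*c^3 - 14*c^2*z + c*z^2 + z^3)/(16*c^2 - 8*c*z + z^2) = (6*c^2 + 5*c*z + z^2)/(-4*c + z)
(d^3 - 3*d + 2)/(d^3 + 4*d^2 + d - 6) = (d - 1)/(d + 3)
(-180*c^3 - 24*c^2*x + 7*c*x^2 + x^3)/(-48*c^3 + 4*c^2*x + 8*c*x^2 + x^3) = (-30*c^2 + c*x + x^2)/(-8*c^2 + 2*c*x + x^2)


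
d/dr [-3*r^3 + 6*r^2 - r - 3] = -9*r^2 + 12*r - 1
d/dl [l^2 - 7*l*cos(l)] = 7*l*sin(l) + 2*l - 7*cos(l)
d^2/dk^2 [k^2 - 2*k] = 2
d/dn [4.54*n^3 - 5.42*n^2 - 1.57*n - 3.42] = 13.62*n^2 - 10.84*n - 1.57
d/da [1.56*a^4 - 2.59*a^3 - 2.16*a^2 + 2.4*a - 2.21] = 6.24*a^3 - 7.77*a^2 - 4.32*a + 2.4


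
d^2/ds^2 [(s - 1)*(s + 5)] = 2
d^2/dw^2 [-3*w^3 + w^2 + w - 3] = 2 - 18*w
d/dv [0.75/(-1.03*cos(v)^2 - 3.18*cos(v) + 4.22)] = -(1.545*cos(v) + 2.385)*sin(v)/(1.03*cos(v)^2 + 3.18*cos(v) - 4.22)^2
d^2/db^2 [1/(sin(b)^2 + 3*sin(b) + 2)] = (-4*sin(b)^3 - 5*sin(b)^2 + 10*sin(b) + 14)/((sin(b) + 1)^2*(sin(b) + 2)^3)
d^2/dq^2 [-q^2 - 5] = -2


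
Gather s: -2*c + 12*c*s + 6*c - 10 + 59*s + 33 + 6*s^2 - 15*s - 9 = 4*c + 6*s^2 + s*(12*c + 44) + 14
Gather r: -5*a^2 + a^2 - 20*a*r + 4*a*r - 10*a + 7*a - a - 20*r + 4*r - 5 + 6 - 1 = -4*a^2 - 4*a + r*(-16*a - 16)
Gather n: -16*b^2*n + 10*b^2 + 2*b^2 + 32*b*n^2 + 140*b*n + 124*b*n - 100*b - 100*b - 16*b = 12*b^2 + 32*b*n^2 - 216*b + n*(-16*b^2 + 264*b)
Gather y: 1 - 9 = -8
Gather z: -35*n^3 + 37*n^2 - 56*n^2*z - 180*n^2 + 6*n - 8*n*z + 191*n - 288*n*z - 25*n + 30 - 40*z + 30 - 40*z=-35*n^3 - 143*n^2 + 172*n + z*(-56*n^2 - 296*n - 80) + 60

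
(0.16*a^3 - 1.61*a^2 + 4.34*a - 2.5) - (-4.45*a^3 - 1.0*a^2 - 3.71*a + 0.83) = 4.61*a^3 - 0.61*a^2 + 8.05*a - 3.33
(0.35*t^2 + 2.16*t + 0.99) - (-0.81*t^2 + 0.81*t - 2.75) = 1.16*t^2 + 1.35*t + 3.74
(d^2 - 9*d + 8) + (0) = d^2 - 9*d + 8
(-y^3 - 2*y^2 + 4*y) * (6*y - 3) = -6*y^4 - 9*y^3 + 30*y^2 - 12*y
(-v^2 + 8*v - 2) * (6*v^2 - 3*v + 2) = -6*v^4 + 51*v^3 - 38*v^2 + 22*v - 4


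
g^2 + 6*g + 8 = (g + 2)*(g + 4)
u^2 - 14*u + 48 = (u - 8)*(u - 6)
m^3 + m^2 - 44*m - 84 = (m - 7)*(m + 2)*(m + 6)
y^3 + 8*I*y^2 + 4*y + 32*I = (y - 2*I)*(y + 2*I)*(y + 8*I)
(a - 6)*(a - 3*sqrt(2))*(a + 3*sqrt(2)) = a^3 - 6*a^2 - 18*a + 108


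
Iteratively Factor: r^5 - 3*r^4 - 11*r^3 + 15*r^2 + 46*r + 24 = (r + 1)*(r^4 - 4*r^3 - 7*r^2 + 22*r + 24) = (r + 1)^2*(r^3 - 5*r^2 - 2*r + 24) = (r + 1)^2*(r + 2)*(r^2 - 7*r + 12) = (r - 3)*(r + 1)^2*(r + 2)*(r - 4)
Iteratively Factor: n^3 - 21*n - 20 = (n + 4)*(n^2 - 4*n - 5) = (n + 1)*(n + 4)*(n - 5)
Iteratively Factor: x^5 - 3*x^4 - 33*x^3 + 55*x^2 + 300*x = (x - 5)*(x^4 + 2*x^3 - 23*x^2 - 60*x) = (x - 5)^2*(x^3 + 7*x^2 + 12*x) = (x - 5)^2*(x + 3)*(x^2 + 4*x) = (x - 5)^2*(x + 3)*(x + 4)*(x)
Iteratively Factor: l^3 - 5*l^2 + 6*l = (l)*(l^2 - 5*l + 6) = l*(l - 2)*(l - 3)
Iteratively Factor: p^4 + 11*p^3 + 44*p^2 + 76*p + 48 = (p + 2)*(p^3 + 9*p^2 + 26*p + 24) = (p + 2)^2*(p^2 + 7*p + 12) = (p + 2)^2*(p + 3)*(p + 4)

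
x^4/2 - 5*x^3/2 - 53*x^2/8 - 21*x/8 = x*(x/2 + 1/4)*(x - 7)*(x + 3/2)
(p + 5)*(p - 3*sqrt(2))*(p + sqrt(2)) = p^3 - 2*sqrt(2)*p^2 + 5*p^2 - 10*sqrt(2)*p - 6*p - 30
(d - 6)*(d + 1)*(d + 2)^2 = d^4 - d^3 - 22*d^2 - 44*d - 24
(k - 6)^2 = k^2 - 12*k + 36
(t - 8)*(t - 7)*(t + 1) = t^3 - 14*t^2 + 41*t + 56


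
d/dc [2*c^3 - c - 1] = 6*c^2 - 1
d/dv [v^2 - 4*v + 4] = 2*v - 4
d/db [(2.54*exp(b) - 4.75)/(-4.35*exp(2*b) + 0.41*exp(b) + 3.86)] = (11.049*exp(2*b) - 41.325*exp(b) + 11.7519)*exp(b)/(18.9225*exp(4*b) - 3.567*exp(3*b) - 33.4139*exp(2*b) + 3.1652*exp(b) + 14.8996)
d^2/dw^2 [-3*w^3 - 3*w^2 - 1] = -18*w - 6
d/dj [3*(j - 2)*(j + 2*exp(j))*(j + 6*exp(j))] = 24*j^2*exp(j) + 9*j^2 + 72*j*exp(2*j) - 12*j - 108*exp(2*j) - 48*exp(j)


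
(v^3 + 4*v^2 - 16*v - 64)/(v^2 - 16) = v + 4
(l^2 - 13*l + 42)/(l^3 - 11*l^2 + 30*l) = (l - 7)/(l*(l - 5))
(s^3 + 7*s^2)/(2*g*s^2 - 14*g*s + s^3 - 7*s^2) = s*(s + 7)/(2*g*s - 14*g + s^2 - 7*s)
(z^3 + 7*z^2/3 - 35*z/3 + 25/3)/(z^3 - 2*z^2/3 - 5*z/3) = (z^2 + 4*z - 5)/(z*(z + 1))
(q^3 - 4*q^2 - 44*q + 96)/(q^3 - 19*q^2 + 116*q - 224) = (q^2 + 4*q - 12)/(q^2 - 11*q + 28)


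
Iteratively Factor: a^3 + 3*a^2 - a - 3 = (a + 1)*(a^2 + 2*a - 3) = (a - 1)*(a + 1)*(a + 3)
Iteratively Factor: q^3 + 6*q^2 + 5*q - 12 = (q + 3)*(q^2 + 3*q - 4) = (q - 1)*(q + 3)*(q + 4)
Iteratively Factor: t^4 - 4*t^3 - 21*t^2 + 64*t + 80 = (t - 4)*(t^3 - 21*t - 20) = (t - 4)*(t + 1)*(t^2 - t - 20) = (t - 4)*(t + 1)*(t + 4)*(t - 5)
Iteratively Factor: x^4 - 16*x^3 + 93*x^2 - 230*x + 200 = (x - 4)*(x^3 - 12*x^2 + 45*x - 50) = (x - 4)*(x - 2)*(x^2 - 10*x + 25) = (x - 5)*(x - 4)*(x - 2)*(x - 5)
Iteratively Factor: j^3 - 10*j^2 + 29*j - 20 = (j - 1)*(j^2 - 9*j + 20) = (j - 5)*(j - 1)*(j - 4)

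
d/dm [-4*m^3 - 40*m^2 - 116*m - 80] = -12*m^2 - 80*m - 116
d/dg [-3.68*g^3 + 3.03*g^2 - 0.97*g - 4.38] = -11.04*g^2 + 6.06*g - 0.97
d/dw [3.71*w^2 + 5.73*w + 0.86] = 7.42*w + 5.73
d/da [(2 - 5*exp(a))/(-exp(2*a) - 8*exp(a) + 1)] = (-5*exp(2*a) + 4*exp(a) + 11)*exp(a)/(exp(4*a) + 16*exp(3*a) + 62*exp(2*a) - 16*exp(a) + 1)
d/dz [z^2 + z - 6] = 2*z + 1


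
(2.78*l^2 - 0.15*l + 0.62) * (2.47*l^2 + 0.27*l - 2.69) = 6.8666*l^4 + 0.3801*l^3 - 5.9873*l^2 + 0.5709*l - 1.6678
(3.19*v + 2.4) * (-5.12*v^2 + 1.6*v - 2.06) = -16.3328*v^3 - 7.184*v^2 - 2.7314*v - 4.944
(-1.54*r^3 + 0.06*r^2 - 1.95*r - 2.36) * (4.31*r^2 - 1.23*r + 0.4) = -6.6374*r^5 + 2.1528*r^4 - 9.0943*r^3 - 7.7491*r^2 + 2.1228*r - 0.944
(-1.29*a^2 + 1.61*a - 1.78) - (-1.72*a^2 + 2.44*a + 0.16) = 0.43*a^2 - 0.83*a - 1.94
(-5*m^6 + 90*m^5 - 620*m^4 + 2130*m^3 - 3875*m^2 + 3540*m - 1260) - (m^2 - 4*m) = -5*m^6 + 90*m^5 - 620*m^4 + 2130*m^3 - 3876*m^2 + 3544*m - 1260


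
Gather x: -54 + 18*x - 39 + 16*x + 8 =34*x - 85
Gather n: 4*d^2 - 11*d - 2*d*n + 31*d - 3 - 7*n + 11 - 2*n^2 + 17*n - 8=4*d^2 + 20*d - 2*n^2 + n*(10 - 2*d)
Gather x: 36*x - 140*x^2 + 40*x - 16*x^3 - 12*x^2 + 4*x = -16*x^3 - 152*x^2 + 80*x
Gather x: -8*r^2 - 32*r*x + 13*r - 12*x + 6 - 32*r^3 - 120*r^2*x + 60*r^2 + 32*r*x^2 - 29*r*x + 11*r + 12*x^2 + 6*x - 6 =-32*r^3 + 52*r^2 + 24*r + x^2*(32*r + 12) + x*(-120*r^2 - 61*r - 6)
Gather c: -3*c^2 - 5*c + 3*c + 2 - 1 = -3*c^2 - 2*c + 1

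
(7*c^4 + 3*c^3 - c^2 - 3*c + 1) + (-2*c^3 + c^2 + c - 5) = 7*c^4 + c^3 - 2*c - 4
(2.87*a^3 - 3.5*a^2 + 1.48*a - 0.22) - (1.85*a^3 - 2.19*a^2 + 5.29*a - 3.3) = 1.02*a^3 - 1.31*a^2 - 3.81*a + 3.08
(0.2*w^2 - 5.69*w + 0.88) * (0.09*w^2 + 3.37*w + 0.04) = 0.018*w^4 + 0.1619*w^3 - 19.0881*w^2 + 2.738*w + 0.0352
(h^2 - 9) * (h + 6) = h^3 + 6*h^2 - 9*h - 54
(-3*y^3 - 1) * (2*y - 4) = -6*y^4 + 12*y^3 - 2*y + 4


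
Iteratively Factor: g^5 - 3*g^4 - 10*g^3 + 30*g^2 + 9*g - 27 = (g + 1)*(g^4 - 4*g^3 - 6*g^2 + 36*g - 27) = (g - 1)*(g + 1)*(g^3 - 3*g^2 - 9*g + 27) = (g - 3)*(g - 1)*(g + 1)*(g^2 - 9) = (g - 3)^2*(g - 1)*(g + 1)*(g + 3)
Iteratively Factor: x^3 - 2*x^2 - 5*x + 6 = (x + 2)*(x^2 - 4*x + 3) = (x - 3)*(x + 2)*(x - 1)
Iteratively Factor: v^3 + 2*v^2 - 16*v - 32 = (v + 4)*(v^2 - 2*v - 8) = (v + 2)*(v + 4)*(v - 4)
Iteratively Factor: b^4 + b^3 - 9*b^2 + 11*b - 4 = (b - 1)*(b^3 + 2*b^2 - 7*b + 4) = (b - 1)^2*(b^2 + 3*b - 4) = (b - 1)^2*(b + 4)*(b - 1)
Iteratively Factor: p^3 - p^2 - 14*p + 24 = (p - 3)*(p^2 + 2*p - 8) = (p - 3)*(p + 4)*(p - 2)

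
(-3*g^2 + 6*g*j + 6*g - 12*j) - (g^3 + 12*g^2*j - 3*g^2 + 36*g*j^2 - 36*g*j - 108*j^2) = -g^3 - 12*g^2*j - 36*g*j^2 + 42*g*j + 6*g + 108*j^2 - 12*j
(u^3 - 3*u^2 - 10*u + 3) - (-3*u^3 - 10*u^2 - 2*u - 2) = 4*u^3 + 7*u^2 - 8*u + 5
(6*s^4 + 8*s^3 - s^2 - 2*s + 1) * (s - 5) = 6*s^5 - 22*s^4 - 41*s^3 + 3*s^2 + 11*s - 5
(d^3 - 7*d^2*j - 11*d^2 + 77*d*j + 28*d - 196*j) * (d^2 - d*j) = d^5 - 8*d^4*j - 11*d^4 + 7*d^3*j^2 + 88*d^3*j + 28*d^3 - 77*d^2*j^2 - 224*d^2*j + 196*d*j^2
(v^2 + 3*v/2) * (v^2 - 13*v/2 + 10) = v^4 - 5*v^3 + v^2/4 + 15*v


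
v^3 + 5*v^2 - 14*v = v*(v - 2)*(v + 7)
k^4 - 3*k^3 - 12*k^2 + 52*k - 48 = (k - 3)*(k - 2)^2*(k + 4)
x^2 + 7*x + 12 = (x + 3)*(x + 4)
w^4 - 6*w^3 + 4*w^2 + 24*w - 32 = (w - 4)*(w - 2)^2*(w + 2)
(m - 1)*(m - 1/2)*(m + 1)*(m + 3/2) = m^4 + m^3 - 7*m^2/4 - m + 3/4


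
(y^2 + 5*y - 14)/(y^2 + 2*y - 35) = (y - 2)/(y - 5)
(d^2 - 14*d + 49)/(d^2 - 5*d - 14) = (d - 7)/(d + 2)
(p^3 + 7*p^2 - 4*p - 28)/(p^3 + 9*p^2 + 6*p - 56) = (p + 2)/(p + 4)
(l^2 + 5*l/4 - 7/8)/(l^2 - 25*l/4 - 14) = (l - 1/2)/(l - 8)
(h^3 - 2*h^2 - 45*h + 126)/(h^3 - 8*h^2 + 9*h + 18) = (h + 7)/(h + 1)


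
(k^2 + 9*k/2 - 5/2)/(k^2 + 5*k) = (k - 1/2)/k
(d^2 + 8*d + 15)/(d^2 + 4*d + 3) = (d + 5)/(d + 1)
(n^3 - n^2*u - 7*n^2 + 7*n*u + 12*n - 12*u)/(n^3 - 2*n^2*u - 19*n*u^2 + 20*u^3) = (-n^2 + 7*n - 12)/(-n^2 + n*u + 20*u^2)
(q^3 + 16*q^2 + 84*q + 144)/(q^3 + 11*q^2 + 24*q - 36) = (q + 4)/(q - 1)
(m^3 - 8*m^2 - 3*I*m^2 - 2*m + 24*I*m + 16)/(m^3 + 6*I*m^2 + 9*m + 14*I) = (m^2 - m*(8 + I) + 8*I)/(m^2 + 8*I*m - 7)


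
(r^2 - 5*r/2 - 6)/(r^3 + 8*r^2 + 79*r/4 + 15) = 2*(r - 4)/(2*r^2 + 13*r + 20)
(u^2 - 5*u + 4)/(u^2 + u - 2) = (u - 4)/(u + 2)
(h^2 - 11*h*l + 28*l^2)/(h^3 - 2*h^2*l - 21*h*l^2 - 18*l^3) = (-h^2 + 11*h*l - 28*l^2)/(-h^3 + 2*h^2*l + 21*h*l^2 + 18*l^3)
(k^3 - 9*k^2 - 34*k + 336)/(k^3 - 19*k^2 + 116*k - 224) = (k + 6)/(k - 4)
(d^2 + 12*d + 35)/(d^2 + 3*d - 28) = (d + 5)/(d - 4)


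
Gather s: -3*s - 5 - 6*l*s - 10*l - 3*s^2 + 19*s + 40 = -10*l - 3*s^2 + s*(16 - 6*l) + 35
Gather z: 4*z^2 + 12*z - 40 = 4*z^2 + 12*z - 40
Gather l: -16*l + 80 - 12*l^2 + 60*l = -12*l^2 + 44*l + 80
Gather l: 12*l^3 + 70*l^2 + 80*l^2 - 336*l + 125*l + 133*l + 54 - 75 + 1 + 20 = 12*l^3 + 150*l^2 - 78*l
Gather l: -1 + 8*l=8*l - 1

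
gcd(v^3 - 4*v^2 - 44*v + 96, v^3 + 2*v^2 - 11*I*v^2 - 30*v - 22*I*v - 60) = 1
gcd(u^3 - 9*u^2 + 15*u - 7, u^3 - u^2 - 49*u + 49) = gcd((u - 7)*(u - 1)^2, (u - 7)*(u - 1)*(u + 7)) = u^2 - 8*u + 7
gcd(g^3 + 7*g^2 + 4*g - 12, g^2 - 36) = g + 6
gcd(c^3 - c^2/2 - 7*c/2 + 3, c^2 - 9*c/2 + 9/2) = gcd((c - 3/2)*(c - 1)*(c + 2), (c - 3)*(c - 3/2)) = c - 3/2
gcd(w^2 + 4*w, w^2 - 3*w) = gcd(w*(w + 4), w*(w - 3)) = w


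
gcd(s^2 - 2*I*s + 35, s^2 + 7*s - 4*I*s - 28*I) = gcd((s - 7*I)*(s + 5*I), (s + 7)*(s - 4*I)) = 1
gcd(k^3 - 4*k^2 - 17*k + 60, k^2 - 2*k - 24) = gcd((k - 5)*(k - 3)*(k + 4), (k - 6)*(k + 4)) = k + 4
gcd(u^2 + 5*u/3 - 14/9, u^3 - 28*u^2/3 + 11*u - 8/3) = 1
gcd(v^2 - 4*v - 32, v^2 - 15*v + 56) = v - 8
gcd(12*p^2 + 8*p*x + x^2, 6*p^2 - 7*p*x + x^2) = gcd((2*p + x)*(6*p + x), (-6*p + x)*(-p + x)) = 1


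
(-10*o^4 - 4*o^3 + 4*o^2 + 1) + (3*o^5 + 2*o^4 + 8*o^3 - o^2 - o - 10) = 3*o^5 - 8*o^4 + 4*o^3 + 3*o^2 - o - 9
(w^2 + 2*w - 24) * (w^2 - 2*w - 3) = w^4 - 31*w^2 + 42*w + 72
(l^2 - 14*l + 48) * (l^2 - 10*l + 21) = l^4 - 24*l^3 + 209*l^2 - 774*l + 1008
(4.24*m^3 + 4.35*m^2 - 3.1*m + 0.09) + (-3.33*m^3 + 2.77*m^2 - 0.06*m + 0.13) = 0.91*m^3 + 7.12*m^2 - 3.16*m + 0.22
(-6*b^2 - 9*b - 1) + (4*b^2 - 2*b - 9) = -2*b^2 - 11*b - 10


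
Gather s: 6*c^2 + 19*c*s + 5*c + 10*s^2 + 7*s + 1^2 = 6*c^2 + 5*c + 10*s^2 + s*(19*c + 7) + 1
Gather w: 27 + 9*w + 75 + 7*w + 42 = 16*w + 144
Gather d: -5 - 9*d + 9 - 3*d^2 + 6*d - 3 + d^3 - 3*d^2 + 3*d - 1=d^3 - 6*d^2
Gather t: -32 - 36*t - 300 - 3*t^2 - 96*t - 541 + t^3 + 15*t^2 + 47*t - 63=t^3 + 12*t^2 - 85*t - 936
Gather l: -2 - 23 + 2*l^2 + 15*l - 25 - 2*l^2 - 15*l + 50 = 0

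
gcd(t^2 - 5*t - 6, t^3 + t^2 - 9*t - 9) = t + 1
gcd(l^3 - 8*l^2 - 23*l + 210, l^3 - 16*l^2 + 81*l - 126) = l^2 - 13*l + 42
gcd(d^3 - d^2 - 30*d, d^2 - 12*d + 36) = d - 6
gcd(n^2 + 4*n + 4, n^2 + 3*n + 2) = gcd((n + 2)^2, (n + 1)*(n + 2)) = n + 2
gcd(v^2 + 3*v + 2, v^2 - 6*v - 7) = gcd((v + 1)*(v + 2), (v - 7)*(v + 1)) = v + 1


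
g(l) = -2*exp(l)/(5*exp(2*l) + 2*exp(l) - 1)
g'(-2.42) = 0.30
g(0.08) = -0.31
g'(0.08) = 0.30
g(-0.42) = -0.53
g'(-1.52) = 5.18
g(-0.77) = -0.93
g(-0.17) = -0.40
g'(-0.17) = 0.43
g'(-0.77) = 1.93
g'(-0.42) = 0.68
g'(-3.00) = 0.13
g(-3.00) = 0.11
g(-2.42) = 0.23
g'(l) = -2*(-10*exp(2*l) - 2*exp(l))*exp(l)/(5*exp(2*l) + 2*exp(l) - 1)^2 - 2*exp(l)/(5*exp(2*l) + 2*exp(l) - 1)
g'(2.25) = 0.04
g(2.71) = -0.03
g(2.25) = -0.04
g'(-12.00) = 0.00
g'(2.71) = 0.03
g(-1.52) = 1.35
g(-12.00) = 0.00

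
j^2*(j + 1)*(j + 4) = j^4 + 5*j^3 + 4*j^2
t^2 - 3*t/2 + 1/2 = (t - 1)*(t - 1/2)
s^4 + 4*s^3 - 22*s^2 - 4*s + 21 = (s - 3)*(s - 1)*(s + 1)*(s + 7)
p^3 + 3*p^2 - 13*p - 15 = (p - 3)*(p + 1)*(p + 5)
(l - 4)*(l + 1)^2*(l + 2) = l^4 - 11*l^2 - 18*l - 8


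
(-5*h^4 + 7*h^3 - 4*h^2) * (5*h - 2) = -25*h^5 + 45*h^4 - 34*h^3 + 8*h^2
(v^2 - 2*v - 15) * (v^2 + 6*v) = v^4 + 4*v^3 - 27*v^2 - 90*v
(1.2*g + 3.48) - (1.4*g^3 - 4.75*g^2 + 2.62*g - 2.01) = -1.4*g^3 + 4.75*g^2 - 1.42*g + 5.49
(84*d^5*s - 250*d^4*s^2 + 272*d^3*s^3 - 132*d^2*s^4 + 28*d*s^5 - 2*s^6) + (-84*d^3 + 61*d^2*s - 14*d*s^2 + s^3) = 84*d^5*s - 250*d^4*s^2 + 272*d^3*s^3 - 84*d^3 - 132*d^2*s^4 + 61*d^2*s + 28*d*s^5 - 14*d*s^2 - 2*s^6 + s^3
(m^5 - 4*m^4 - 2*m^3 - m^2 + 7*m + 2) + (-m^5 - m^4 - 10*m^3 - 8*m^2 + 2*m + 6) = -5*m^4 - 12*m^3 - 9*m^2 + 9*m + 8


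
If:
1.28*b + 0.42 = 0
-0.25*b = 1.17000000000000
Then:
No Solution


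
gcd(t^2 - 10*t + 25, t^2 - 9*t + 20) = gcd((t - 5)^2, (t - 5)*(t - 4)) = t - 5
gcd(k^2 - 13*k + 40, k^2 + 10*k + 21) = 1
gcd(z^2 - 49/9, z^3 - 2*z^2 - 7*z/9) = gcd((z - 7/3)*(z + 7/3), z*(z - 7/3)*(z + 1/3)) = z - 7/3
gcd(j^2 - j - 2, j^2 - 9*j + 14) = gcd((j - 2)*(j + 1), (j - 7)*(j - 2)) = j - 2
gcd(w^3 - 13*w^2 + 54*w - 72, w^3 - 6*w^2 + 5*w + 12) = w^2 - 7*w + 12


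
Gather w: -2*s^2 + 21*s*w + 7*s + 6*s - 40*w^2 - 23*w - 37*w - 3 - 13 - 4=-2*s^2 + 13*s - 40*w^2 + w*(21*s - 60) - 20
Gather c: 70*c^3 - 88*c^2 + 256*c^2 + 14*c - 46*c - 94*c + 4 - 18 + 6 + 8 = 70*c^3 + 168*c^2 - 126*c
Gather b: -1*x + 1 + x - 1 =0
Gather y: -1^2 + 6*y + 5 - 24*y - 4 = -18*y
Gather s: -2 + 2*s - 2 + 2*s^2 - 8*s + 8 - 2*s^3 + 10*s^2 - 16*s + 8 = -2*s^3 + 12*s^2 - 22*s + 12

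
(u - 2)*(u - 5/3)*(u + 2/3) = u^3 - 3*u^2 + 8*u/9 + 20/9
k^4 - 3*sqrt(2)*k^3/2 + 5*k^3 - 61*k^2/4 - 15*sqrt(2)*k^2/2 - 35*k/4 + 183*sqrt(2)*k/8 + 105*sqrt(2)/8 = (k - 5/2)*(k + 1/2)*(k + 7)*(k - 3*sqrt(2)/2)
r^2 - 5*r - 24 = (r - 8)*(r + 3)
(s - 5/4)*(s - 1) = s^2 - 9*s/4 + 5/4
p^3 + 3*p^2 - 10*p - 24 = (p - 3)*(p + 2)*(p + 4)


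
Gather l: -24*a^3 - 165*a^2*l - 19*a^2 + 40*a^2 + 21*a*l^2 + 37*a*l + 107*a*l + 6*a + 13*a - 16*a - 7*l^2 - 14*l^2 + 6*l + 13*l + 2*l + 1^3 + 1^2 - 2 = -24*a^3 + 21*a^2 + 3*a + l^2*(21*a - 21) + l*(-165*a^2 + 144*a + 21)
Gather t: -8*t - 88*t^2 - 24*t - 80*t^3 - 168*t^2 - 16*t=-80*t^3 - 256*t^2 - 48*t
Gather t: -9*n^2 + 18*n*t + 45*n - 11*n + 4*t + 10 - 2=-9*n^2 + 34*n + t*(18*n + 4) + 8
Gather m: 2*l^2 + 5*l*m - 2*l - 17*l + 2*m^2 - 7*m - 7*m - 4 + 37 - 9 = 2*l^2 - 19*l + 2*m^2 + m*(5*l - 14) + 24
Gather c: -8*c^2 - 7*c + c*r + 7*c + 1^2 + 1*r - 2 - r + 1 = -8*c^2 + c*r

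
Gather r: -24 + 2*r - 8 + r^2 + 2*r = r^2 + 4*r - 32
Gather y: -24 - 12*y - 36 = -12*y - 60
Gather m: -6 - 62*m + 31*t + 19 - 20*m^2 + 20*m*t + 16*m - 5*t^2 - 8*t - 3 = -20*m^2 + m*(20*t - 46) - 5*t^2 + 23*t + 10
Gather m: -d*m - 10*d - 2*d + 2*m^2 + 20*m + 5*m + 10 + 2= -12*d + 2*m^2 + m*(25 - d) + 12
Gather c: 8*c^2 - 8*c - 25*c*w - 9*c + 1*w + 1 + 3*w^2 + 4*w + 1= 8*c^2 + c*(-25*w - 17) + 3*w^2 + 5*w + 2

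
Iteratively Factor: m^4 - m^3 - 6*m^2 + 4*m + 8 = (m + 2)*(m^3 - 3*m^2 + 4) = (m - 2)*(m + 2)*(m^2 - m - 2) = (m - 2)^2*(m + 2)*(m + 1)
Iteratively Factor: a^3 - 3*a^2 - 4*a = (a + 1)*(a^2 - 4*a) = a*(a + 1)*(a - 4)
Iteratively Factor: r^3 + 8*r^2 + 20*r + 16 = (r + 4)*(r^2 + 4*r + 4) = (r + 2)*(r + 4)*(r + 2)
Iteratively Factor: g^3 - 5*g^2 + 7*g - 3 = (g - 1)*(g^2 - 4*g + 3) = (g - 3)*(g - 1)*(g - 1)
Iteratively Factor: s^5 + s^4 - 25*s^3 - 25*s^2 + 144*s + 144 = (s - 4)*(s^4 + 5*s^3 - 5*s^2 - 45*s - 36) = (s - 4)*(s + 3)*(s^3 + 2*s^2 - 11*s - 12) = (s - 4)*(s + 1)*(s + 3)*(s^2 + s - 12) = (s - 4)*(s + 1)*(s + 3)*(s + 4)*(s - 3)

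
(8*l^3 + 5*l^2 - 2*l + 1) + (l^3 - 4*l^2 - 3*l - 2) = 9*l^3 + l^2 - 5*l - 1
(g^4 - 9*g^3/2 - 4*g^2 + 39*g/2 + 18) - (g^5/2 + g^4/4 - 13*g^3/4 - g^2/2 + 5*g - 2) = -g^5/2 + 3*g^4/4 - 5*g^3/4 - 7*g^2/2 + 29*g/2 + 20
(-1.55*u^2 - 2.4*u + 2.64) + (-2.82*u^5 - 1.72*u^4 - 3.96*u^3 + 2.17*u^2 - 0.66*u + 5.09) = -2.82*u^5 - 1.72*u^4 - 3.96*u^3 + 0.62*u^2 - 3.06*u + 7.73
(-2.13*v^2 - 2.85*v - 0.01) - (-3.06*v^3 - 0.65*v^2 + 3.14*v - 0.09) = 3.06*v^3 - 1.48*v^2 - 5.99*v + 0.08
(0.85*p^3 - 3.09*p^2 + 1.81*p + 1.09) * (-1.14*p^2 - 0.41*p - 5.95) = -0.969*p^5 + 3.1741*p^4 - 5.854*p^3 + 16.4008*p^2 - 11.2164*p - 6.4855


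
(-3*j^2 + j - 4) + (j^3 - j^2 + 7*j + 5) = j^3 - 4*j^2 + 8*j + 1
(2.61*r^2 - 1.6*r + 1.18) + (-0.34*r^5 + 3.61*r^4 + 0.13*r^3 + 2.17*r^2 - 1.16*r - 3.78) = -0.34*r^5 + 3.61*r^4 + 0.13*r^3 + 4.78*r^2 - 2.76*r - 2.6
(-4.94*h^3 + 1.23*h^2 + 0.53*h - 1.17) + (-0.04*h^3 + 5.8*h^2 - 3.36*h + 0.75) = -4.98*h^3 + 7.03*h^2 - 2.83*h - 0.42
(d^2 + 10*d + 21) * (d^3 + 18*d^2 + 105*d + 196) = d^5 + 28*d^4 + 306*d^3 + 1624*d^2 + 4165*d + 4116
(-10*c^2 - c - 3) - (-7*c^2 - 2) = -3*c^2 - c - 1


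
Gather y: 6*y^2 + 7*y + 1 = 6*y^2 + 7*y + 1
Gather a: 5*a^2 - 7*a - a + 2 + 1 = 5*a^2 - 8*a + 3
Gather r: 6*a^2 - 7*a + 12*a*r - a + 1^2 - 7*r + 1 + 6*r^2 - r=6*a^2 - 8*a + 6*r^2 + r*(12*a - 8) + 2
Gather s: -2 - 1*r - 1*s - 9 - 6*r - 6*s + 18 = -7*r - 7*s + 7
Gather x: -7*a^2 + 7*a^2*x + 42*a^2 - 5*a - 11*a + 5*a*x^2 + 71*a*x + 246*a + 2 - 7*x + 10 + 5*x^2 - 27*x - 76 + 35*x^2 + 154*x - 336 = 35*a^2 + 230*a + x^2*(5*a + 40) + x*(7*a^2 + 71*a + 120) - 400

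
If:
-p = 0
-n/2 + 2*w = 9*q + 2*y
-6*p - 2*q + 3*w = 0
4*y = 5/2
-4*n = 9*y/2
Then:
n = -45/64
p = 0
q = -15/128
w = -5/64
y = 5/8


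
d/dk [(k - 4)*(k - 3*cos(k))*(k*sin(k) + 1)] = (k - 4)*(k - 3*cos(k))*(k*cos(k) + sin(k)) + (k - 4)*(k*sin(k) + 1)*(3*sin(k) + 1) + (k - 3*cos(k))*(k*sin(k) + 1)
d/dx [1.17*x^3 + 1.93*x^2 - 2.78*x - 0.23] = 3.51*x^2 + 3.86*x - 2.78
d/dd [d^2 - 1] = 2*d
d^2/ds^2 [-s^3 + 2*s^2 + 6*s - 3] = 4 - 6*s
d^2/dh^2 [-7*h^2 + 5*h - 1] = -14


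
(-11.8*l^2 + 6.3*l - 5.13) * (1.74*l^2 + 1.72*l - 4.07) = -20.532*l^4 - 9.334*l^3 + 49.9358*l^2 - 34.4646*l + 20.8791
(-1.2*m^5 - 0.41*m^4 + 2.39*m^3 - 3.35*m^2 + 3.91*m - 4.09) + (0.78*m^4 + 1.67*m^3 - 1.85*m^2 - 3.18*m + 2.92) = -1.2*m^5 + 0.37*m^4 + 4.06*m^3 - 5.2*m^2 + 0.73*m - 1.17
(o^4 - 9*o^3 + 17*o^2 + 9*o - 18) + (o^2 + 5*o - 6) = o^4 - 9*o^3 + 18*o^2 + 14*o - 24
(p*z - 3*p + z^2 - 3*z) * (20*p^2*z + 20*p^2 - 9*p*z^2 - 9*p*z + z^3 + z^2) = 20*p^3*z^2 - 40*p^3*z - 60*p^3 + 11*p^2*z^3 - 22*p^2*z^2 - 33*p^2*z - 8*p*z^4 + 16*p*z^3 + 24*p*z^2 + z^5 - 2*z^4 - 3*z^3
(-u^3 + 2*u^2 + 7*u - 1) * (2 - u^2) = u^5 - 2*u^4 - 9*u^3 + 5*u^2 + 14*u - 2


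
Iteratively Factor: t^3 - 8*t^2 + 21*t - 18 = (t - 3)*(t^2 - 5*t + 6) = (t - 3)*(t - 2)*(t - 3)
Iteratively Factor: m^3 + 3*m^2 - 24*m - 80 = (m - 5)*(m^2 + 8*m + 16) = (m - 5)*(m + 4)*(m + 4)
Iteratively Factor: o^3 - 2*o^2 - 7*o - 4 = (o - 4)*(o^2 + 2*o + 1) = (o - 4)*(o + 1)*(o + 1)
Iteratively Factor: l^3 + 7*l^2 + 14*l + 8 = (l + 4)*(l^2 + 3*l + 2) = (l + 2)*(l + 4)*(l + 1)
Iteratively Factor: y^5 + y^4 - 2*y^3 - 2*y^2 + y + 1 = (y - 1)*(y^4 + 2*y^3 - 2*y - 1) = (y - 1)^2*(y^3 + 3*y^2 + 3*y + 1) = (y - 1)^2*(y + 1)*(y^2 + 2*y + 1) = (y - 1)^2*(y + 1)^2*(y + 1)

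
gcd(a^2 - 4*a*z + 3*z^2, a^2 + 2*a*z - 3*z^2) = -a + z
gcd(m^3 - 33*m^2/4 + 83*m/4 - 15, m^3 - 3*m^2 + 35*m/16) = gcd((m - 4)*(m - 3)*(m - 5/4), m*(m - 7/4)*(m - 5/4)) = m - 5/4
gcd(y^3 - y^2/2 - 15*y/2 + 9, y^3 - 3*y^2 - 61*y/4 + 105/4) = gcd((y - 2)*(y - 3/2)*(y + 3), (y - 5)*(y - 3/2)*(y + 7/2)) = y - 3/2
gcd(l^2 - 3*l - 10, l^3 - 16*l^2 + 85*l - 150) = l - 5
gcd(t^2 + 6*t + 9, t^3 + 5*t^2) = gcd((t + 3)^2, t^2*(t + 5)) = 1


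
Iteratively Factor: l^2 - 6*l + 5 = (l - 5)*(l - 1)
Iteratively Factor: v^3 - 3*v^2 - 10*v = (v - 5)*(v^2 + 2*v) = (v - 5)*(v + 2)*(v)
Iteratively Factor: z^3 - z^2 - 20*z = (z)*(z^2 - z - 20) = z*(z + 4)*(z - 5)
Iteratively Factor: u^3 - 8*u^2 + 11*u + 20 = (u - 4)*(u^2 - 4*u - 5) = (u - 5)*(u - 4)*(u + 1)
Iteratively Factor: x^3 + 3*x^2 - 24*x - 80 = (x - 5)*(x^2 + 8*x + 16) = (x - 5)*(x + 4)*(x + 4)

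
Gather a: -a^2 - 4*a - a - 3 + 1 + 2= -a^2 - 5*a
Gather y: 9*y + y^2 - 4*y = y^2 + 5*y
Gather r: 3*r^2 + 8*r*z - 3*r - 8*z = 3*r^2 + r*(8*z - 3) - 8*z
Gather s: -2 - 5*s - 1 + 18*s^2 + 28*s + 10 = 18*s^2 + 23*s + 7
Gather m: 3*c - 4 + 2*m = 3*c + 2*m - 4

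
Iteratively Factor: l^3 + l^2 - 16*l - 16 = (l + 4)*(l^2 - 3*l - 4) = (l - 4)*(l + 4)*(l + 1)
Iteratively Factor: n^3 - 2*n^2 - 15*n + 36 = (n - 3)*(n^2 + n - 12) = (n - 3)^2*(n + 4)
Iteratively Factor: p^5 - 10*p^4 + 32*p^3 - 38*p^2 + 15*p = (p - 3)*(p^4 - 7*p^3 + 11*p^2 - 5*p) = (p - 3)*(p - 1)*(p^3 - 6*p^2 + 5*p) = (p - 5)*(p - 3)*(p - 1)*(p^2 - p) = p*(p - 5)*(p - 3)*(p - 1)*(p - 1)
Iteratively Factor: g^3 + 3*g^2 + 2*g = (g)*(g^2 + 3*g + 2) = g*(g + 1)*(g + 2)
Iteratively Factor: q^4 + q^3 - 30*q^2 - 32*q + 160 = (q + 4)*(q^3 - 3*q^2 - 18*q + 40) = (q - 5)*(q + 4)*(q^2 + 2*q - 8) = (q - 5)*(q + 4)^2*(q - 2)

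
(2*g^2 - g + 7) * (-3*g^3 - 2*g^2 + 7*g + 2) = -6*g^5 - g^4 - 5*g^3 - 17*g^2 + 47*g + 14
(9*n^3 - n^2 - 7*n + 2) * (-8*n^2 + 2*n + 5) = -72*n^5 + 26*n^4 + 99*n^3 - 35*n^2 - 31*n + 10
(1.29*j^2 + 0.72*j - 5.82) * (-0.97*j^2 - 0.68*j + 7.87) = -1.2513*j^4 - 1.5756*j^3 + 15.3081*j^2 + 9.624*j - 45.8034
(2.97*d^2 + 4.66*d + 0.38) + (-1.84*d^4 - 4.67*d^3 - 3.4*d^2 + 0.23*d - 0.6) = -1.84*d^4 - 4.67*d^3 - 0.43*d^2 + 4.89*d - 0.22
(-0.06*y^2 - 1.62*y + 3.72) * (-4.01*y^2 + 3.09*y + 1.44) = 0.2406*y^4 + 6.3108*y^3 - 20.0094*y^2 + 9.162*y + 5.3568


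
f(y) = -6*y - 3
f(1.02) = -9.12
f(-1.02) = 3.12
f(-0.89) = 2.34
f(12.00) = -75.00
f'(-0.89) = -6.00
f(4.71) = -31.26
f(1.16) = -9.96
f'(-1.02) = -6.00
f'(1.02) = -6.00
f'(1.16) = -6.00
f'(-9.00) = -6.00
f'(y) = -6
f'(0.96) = -6.00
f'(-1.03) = -6.00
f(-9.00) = 51.00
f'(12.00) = -6.00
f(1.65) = -12.90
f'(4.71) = -6.00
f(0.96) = -8.76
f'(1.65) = -6.00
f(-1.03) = 3.18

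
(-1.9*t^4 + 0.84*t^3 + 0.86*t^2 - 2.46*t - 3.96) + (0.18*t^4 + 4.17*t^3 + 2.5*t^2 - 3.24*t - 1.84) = -1.72*t^4 + 5.01*t^3 + 3.36*t^2 - 5.7*t - 5.8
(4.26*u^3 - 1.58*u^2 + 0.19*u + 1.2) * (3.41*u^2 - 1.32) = 14.5266*u^5 - 5.3878*u^4 - 4.9753*u^3 + 6.1776*u^2 - 0.2508*u - 1.584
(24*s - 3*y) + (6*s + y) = 30*s - 2*y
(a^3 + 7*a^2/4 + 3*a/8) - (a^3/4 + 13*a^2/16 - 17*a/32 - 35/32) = 3*a^3/4 + 15*a^2/16 + 29*a/32 + 35/32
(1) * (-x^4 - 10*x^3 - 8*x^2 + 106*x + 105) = -x^4 - 10*x^3 - 8*x^2 + 106*x + 105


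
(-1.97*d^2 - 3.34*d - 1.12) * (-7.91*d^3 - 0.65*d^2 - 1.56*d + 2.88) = 15.5827*d^5 + 27.6999*d^4 + 14.1034*d^3 + 0.2648*d^2 - 7.872*d - 3.2256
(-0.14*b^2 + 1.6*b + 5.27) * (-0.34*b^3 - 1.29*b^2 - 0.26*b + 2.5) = 0.0476*b^5 - 0.3634*b^4 - 3.8194*b^3 - 7.5643*b^2 + 2.6298*b + 13.175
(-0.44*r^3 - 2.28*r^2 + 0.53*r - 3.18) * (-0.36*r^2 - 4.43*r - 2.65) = 0.1584*r^5 + 2.77*r^4 + 11.0756*r^3 + 4.8389*r^2 + 12.6829*r + 8.427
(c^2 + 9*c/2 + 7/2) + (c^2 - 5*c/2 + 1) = 2*c^2 + 2*c + 9/2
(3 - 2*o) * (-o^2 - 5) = 2*o^3 - 3*o^2 + 10*o - 15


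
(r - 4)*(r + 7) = r^2 + 3*r - 28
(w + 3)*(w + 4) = w^2 + 7*w + 12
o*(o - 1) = o^2 - o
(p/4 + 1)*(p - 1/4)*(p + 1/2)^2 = p^4/4 + 19*p^3/16 + 3*p^2/4 - p/64 - 1/16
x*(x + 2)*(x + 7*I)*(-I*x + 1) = -I*x^4 + 8*x^3 - 2*I*x^3 + 16*x^2 + 7*I*x^2 + 14*I*x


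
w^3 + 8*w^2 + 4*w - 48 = (w - 2)*(w + 4)*(w + 6)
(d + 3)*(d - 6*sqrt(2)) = d^2 - 6*sqrt(2)*d + 3*d - 18*sqrt(2)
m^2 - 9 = (m - 3)*(m + 3)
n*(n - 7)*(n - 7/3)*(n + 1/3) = n^4 - 9*n^3 + 119*n^2/9 + 49*n/9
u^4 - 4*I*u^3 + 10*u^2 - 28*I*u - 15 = (u - 5*I)*(u - I)^2*(u + 3*I)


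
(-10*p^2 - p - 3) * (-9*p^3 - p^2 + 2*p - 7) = 90*p^5 + 19*p^4 + 8*p^3 + 71*p^2 + p + 21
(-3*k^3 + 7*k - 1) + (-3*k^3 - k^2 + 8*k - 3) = -6*k^3 - k^2 + 15*k - 4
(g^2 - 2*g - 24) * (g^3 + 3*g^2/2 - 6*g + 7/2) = g^5 - g^4/2 - 33*g^3 - 41*g^2/2 + 137*g - 84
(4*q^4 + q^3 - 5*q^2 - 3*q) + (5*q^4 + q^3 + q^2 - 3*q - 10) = 9*q^4 + 2*q^3 - 4*q^2 - 6*q - 10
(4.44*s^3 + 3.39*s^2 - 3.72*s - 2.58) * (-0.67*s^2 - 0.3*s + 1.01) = -2.9748*s^5 - 3.6033*s^4 + 5.9598*s^3 + 6.2685*s^2 - 2.9832*s - 2.6058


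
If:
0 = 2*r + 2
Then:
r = -1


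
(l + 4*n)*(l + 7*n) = l^2 + 11*l*n + 28*n^2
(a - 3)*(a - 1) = a^2 - 4*a + 3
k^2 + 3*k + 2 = (k + 1)*(k + 2)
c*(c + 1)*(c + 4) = c^3 + 5*c^2 + 4*c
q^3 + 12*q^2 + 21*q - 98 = (q - 2)*(q + 7)^2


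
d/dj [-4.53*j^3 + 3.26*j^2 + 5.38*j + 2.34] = -13.59*j^2 + 6.52*j + 5.38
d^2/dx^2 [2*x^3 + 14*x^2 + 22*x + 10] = 12*x + 28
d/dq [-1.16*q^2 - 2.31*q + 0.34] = -2.32*q - 2.31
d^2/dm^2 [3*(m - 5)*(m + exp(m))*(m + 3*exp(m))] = 12*m^2*exp(m) + 36*m*exp(2*m) - 12*m*exp(m) + 18*m - 144*exp(2*m) - 96*exp(m) - 30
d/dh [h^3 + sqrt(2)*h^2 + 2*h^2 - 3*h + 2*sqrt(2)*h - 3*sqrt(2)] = 3*h^2 + 2*sqrt(2)*h + 4*h - 3 + 2*sqrt(2)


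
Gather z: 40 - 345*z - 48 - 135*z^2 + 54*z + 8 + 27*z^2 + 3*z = -108*z^2 - 288*z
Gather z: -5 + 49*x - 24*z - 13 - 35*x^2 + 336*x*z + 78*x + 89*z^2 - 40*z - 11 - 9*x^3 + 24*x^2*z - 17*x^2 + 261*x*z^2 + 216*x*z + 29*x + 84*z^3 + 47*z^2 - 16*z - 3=-9*x^3 - 52*x^2 + 156*x + 84*z^3 + z^2*(261*x + 136) + z*(24*x^2 + 552*x - 80) - 32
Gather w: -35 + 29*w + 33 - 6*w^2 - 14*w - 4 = -6*w^2 + 15*w - 6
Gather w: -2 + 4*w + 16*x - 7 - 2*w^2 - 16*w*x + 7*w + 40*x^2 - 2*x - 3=-2*w^2 + w*(11 - 16*x) + 40*x^2 + 14*x - 12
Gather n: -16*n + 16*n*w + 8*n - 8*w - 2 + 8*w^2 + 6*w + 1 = n*(16*w - 8) + 8*w^2 - 2*w - 1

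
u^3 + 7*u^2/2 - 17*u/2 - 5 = (u - 2)*(u + 1/2)*(u + 5)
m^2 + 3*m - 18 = (m - 3)*(m + 6)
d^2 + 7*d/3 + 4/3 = (d + 1)*(d + 4/3)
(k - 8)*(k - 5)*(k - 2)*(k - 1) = k^4 - 16*k^3 + 81*k^2 - 146*k + 80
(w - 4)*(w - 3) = w^2 - 7*w + 12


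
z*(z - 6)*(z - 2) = z^3 - 8*z^2 + 12*z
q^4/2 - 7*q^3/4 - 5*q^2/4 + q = q*(q/2 + 1/2)*(q - 4)*(q - 1/2)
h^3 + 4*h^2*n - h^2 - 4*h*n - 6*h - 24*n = (h - 3)*(h + 2)*(h + 4*n)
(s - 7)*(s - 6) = s^2 - 13*s + 42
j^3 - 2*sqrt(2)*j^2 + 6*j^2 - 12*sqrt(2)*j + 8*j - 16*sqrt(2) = (j + 2)*(j + 4)*(j - 2*sqrt(2))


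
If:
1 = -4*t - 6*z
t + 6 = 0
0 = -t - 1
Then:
No Solution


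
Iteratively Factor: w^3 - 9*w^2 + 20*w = (w - 4)*(w^2 - 5*w) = (w - 5)*(w - 4)*(w)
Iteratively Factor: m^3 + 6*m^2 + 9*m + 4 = (m + 1)*(m^2 + 5*m + 4) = (m + 1)*(m + 4)*(m + 1)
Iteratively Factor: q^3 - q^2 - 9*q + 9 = (q - 3)*(q^2 + 2*q - 3) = (q - 3)*(q - 1)*(q + 3)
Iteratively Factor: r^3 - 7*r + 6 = (r - 1)*(r^2 + r - 6) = (r - 1)*(r + 3)*(r - 2)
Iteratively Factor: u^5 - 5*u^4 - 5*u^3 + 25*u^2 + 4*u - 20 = (u - 1)*(u^4 - 4*u^3 - 9*u^2 + 16*u + 20) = (u - 1)*(u + 2)*(u^3 - 6*u^2 + 3*u + 10) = (u - 1)*(u + 1)*(u + 2)*(u^2 - 7*u + 10) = (u - 2)*(u - 1)*(u + 1)*(u + 2)*(u - 5)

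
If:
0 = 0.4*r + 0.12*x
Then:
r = -0.3*x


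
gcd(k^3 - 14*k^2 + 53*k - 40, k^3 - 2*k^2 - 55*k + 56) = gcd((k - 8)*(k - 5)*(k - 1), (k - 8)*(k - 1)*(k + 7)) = k^2 - 9*k + 8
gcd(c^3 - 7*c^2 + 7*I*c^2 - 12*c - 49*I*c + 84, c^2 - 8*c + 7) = c - 7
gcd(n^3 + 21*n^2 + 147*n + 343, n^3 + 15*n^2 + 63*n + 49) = n^2 + 14*n + 49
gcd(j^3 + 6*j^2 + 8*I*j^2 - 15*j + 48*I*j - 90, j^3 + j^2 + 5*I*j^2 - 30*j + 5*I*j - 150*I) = j^2 + j*(6 + 5*I) + 30*I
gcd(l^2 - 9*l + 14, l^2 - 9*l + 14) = l^2 - 9*l + 14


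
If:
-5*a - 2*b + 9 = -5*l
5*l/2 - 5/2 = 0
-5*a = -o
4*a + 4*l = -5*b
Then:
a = 78/17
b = -76/17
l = 1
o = 390/17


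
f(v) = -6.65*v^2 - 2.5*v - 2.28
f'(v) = -13.3*v - 2.5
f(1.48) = -20.55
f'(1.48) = -22.18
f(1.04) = -12.07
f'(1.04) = -16.33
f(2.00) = -33.88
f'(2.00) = -29.10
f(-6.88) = -299.85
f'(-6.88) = 89.00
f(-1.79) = -19.11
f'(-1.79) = 21.31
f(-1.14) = -8.07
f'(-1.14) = 12.66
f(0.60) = -6.17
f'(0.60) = -10.48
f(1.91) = -31.31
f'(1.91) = -27.90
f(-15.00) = -1461.03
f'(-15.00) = 197.00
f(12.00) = -989.88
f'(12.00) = -162.10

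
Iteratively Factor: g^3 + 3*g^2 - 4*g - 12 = (g + 3)*(g^2 - 4) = (g - 2)*(g + 3)*(g + 2)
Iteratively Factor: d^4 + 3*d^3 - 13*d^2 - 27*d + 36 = (d + 3)*(d^3 - 13*d + 12) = (d + 3)*(d + 4)*(d^2 - 4*d + 3) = (d - 1)*(d + 3)*(d + 4)*(d - 3)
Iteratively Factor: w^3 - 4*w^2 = (w)*(w^2 - 4*w) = w*(w - 4)*(w)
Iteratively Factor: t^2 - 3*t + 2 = (t - 1)*(t - 2)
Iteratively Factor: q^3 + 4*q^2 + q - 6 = (q + 2)*(q^2 + 2*q - 3) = (q - 1)*(q + 2)*(q + 3)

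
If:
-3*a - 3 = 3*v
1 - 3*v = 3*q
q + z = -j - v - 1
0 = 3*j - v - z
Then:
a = 4*z + 3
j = -z - 4/3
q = 4*z + 13/3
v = -4*z - 4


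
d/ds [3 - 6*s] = -6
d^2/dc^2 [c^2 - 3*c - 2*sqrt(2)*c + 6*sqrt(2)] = 2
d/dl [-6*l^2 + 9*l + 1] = 9 - 12*l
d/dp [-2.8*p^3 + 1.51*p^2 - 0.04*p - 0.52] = -8.4*p^2 + 3.02*p - 0.04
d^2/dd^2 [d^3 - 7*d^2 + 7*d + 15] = 6*d - 14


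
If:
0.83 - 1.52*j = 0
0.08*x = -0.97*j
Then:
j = 0.55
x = -6.62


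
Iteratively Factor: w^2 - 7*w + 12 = (w - 3)*(w - 4)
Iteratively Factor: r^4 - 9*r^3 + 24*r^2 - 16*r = (r - 1)*(r^3 - 8*r^2 + 16*r) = (r - 4)*(r - 1)*(r^2 - 4*r) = r*(r - 4)*(r - 1)*(r - 4)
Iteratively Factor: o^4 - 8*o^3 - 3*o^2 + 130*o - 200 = (o - 5)*(o^3 - 3*o^2 - 18*o + 40) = (o - 5)*(o - 2)*(o^2 - o - 20) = (o - 5)^2*(o - 2)*(o + 4)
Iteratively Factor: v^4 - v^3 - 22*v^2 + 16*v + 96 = (v + 2)*(v^3 - 3*v^2 - 16*v + 48) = (v - 4)*(v + 2)*(v^2 + v - 12) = (v - 4)*(v + 2)*(v + 4)*(v - 3)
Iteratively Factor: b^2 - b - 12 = (b + 3)*(b - 4)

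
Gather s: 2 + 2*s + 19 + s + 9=3*s + 30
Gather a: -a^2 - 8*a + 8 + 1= -a^2 - 8*a + 9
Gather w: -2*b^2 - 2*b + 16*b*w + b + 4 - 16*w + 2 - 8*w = -2*b^2 - b + w*(16*b - 24) + 6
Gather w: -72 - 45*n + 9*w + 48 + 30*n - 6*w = -15*n + 3*w - 24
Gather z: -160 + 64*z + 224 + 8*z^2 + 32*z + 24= 8*z^2 + 96*z + 88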